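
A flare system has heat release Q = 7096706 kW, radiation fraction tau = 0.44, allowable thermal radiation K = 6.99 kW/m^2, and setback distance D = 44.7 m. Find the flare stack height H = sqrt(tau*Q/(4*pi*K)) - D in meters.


tau*Q/(4*pi*K) = 0.44 * 7096706 / (4 * pi * 6.99) = 35548.6
sqrt(35548.6) = 188.543
H = 188.543 - 44.7 = 143.8

143.8 m


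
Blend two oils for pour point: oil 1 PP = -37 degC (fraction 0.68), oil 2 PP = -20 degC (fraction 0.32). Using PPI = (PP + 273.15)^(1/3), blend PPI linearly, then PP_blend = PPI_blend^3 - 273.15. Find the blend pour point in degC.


PPI_1 = (-37 + 273.15)^(1/3) = 6.181056
PPI_2 = (-20 + 273.15)^(1/3) = 6.325953
PPI_blend = 0.68 * 6.181056 + 0.32 * 6.325953 = 6.227423
PP_blend = 6.227423^3 - 273.15 = 241.5044 - 273.15 = -31.65

-31.65 degC


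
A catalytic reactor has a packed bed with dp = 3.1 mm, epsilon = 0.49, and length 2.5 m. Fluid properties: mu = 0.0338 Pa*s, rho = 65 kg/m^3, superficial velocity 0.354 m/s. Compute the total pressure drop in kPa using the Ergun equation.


dp = 3.1 mm = 0.0031 m
Viscous term = 150*0.0338*0.354*(1-0.49)^2 / (0.0031^2*0.49^3) = 412895
Inertial term = 1.75*65*0.354^2*(1-0.49) / (0.0031*0.49^3) = 19933.3
dP/L = 412895 + 19933.3 = 432828 Pa/m
dP = 432828 * 2.5 / 1000 = 1082 kPa

1082 kPa


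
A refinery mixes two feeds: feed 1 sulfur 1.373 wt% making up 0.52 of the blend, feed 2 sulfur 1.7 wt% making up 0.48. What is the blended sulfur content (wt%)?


Linear sulfur blending: S_blend = x1*S1 + x2*S2
Contribution 1: 0.52 * 1.373 = 0.71396 wt%
Contribution 2: 0.48 * 1.7 = 0.816 wt%
S_blend = 0.71396 + 0.816 = 1.52996

1.52996 wt%


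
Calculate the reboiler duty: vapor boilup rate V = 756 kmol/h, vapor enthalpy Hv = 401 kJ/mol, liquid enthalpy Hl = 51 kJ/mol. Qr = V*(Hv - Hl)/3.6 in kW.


Qr = 756 * (401 - 51) / 3.6 = 756 * 350 / 3.6 = 73500

73500 kW


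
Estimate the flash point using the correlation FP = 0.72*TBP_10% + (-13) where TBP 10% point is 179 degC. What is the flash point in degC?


FP = 0.72 * 179 + (-13) = 115.88

115.88 degC


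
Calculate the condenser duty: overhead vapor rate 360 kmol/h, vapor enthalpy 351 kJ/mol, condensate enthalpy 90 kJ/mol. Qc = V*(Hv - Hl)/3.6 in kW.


Qc = 360 * (351 - 90) / 3.6 = 360 * 261 / 3.6 = 26100

26100 kW


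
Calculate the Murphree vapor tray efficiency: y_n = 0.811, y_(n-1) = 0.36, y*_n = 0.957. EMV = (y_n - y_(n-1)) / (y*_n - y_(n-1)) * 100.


Murphree vapor efficiency: EMV = (y_n - y_(n-1)) / (y*_n - y_(n-1)) * 100
EMV = (0.811 - 0.36) / (0.957 - 0.36) * 100 = 0.451 / 0.597 * 100 = 75.54

75.54 %


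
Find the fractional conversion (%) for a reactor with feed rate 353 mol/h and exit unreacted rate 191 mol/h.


X = (F_in - F_out) / F_in * 100
Moles reacted = 353 - 191 = 162
X = 162 / 353 * 100
= 0.4589 * 100
= 45.89 %

45.89 %


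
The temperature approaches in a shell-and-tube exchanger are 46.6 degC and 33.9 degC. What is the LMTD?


LMTD = (dT1 - dT2) / ln(dT1/dT2)
= (46.6 - 33.9) / ln(46.6 / 33.9) = 12.7 / 0.318186 = 39.91

39.91 degC


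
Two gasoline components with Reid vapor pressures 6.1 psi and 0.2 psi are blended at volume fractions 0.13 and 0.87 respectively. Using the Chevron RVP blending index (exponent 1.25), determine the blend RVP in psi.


Chevron index: RVP_blend = (sum xi*RVPi^1.25)^(1/1.25)
RVP^1.25 terms: 0.13 * 6.1^1.25 + 0.87 * 0.2^1.25 = 1.36261
RVP_blend = 1.36261^(1/1.25) = 1.281

1.281 psi


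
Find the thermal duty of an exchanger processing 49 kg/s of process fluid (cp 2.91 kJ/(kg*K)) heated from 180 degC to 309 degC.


Q = m_dot * cp * delta_T
delta_T = 309 - 180 = 129 K
Q = 49 * 2.91 * 129
= 142.59 * 129
= 18394.11 kW

18394.11 kW


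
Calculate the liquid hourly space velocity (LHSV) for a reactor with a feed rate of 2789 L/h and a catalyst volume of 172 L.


LHSV = volumetric feed rate / catalyst volume
= 2789 L/h / 172 L
= 16.22 h^-1

16.22 h^-1


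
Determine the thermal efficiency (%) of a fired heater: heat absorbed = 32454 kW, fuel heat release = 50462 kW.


Furnace efficiency = Q_absorbed / Q_fuel * 100
= 32454 / 50462 * 100 = 64.31

64.31 %


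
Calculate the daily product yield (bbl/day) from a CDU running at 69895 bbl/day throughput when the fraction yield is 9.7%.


Crude throughput = 69895 bbl/day
Fraction yield = 9.7%
yield = throughput * fraction / 100
yield = 69895 * 9.7 / 100 = 6779.815

6779.815 bbl/day


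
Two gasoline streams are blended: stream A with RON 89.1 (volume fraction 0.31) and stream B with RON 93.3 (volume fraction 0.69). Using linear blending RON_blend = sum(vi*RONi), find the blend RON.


Linear blending: RON_blend = sum(vi * RONi)
Contribution 1: 0.31 * 89.1 = 27.621
Contribution 2: 0.69 * 93.3 = 64.377
RON_blend = 27.621 + 64.377 = 91.998

91.998


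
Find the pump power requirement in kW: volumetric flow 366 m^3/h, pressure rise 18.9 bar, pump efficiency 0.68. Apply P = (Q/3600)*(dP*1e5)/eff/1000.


Q = 366 / 3600 = 0.101667 m^3/s
P = 0.101667 * (18.9 * 1e5) / 0.68 / 1000 = 282.6

282.6 kW


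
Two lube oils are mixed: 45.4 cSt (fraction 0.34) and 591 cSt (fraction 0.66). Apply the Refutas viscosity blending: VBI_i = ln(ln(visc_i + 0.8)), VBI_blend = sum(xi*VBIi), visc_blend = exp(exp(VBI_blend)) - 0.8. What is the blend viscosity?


Refutas method: VBN_i = 14.534*ln(ln(visc_i + 0.8)) + 10.975, blended linearly by mass fraction; since VBN is linear in VBI_i = ln(ln(visc_i + 0.8)) and the fractions sum to 1, blend VBI directly: visc = exp(exp(VBI_blend)) - 0.8
VBI_1 = ln(ln(45.4 + 0.8)) = 1.34364
VBI_2 = ln(ln(591 + 0.8)) = 1.85366
VBI_blend = 0.34 * 1.34364 + 0.66 * 1.85366 = 1.68025
visc_blend = exp(exp(1.68025)) - 0.8 = 213.4

213.4 cSt


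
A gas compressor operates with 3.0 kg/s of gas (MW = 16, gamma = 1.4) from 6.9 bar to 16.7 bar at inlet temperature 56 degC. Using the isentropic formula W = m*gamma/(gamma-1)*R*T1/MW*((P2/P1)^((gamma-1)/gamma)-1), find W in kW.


Isentropic work: W = m*(gamma/(gamma-1))*(R*T1/MW)*((P2/P1)^((gamma-1)/gamma) - 1)
T1 = 56 + 273.15 = 329.15 K
Pressure ratio = 16.7 / 6.9 = 2.42029
Exponent = (1.4 - 1)/1.4 = 0.285714
(P2/P1)^exp - 1 = 2.42029^0.285714 - 1 = 0.28729
W = 3.0 * 1.4 / 0.4 * 8.314 * 329.15 / 16 * 0.28729 = 515.9

515.9 kW


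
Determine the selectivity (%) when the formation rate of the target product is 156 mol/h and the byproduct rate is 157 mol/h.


Selectivity = desired / (desired + undesired) * 100
Total products = 156 + 157 = 313 mol/h
S = 156 / 313 * 100
= 0.4984 * 100
= 49.84 %

49.84 %


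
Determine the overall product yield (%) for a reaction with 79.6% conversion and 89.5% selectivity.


Overall yield = conversion (%) * selectivity (%) / 100
Conversion = 79.6%, Selectivity = 89.5%
Y = 79.6 * 89.5 / 100
= 71.242 %

71.242 %


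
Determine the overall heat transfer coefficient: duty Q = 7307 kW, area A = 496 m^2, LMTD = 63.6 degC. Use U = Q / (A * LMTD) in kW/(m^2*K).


From Q = U*A*LMTD, U = Q / (A * LMTD)
U = 7307 / (496 * 63.6) = 7307 / 31545.6 = 0.2316

0.2316 kW/(m^2*K)


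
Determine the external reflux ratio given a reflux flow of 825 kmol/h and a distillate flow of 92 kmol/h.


Reflux ratio definition: R = L / D (liquid returned / distillate withdrawn)
L = 825 kmol/h, D = 92 kmol/h
R = 825 / 92 = 8.967

8.967


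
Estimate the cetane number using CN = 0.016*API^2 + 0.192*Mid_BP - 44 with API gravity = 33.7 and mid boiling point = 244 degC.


CN = 0.016 * 33.7^2 + 0.192 * 244 - 44
CN = 18.17104 + 46.848 - 44 = 21.01904

21.01904


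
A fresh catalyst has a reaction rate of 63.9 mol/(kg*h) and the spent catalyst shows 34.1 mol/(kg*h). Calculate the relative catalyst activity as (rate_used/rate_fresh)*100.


Activity (%) = (rate_used / rate_fresh) * 100
rate_used = 34.1, rate_fresh = 63.9
= (34.1 / 63.9) * 100
= 0.5336 * 100 = 53.36

53.36 %


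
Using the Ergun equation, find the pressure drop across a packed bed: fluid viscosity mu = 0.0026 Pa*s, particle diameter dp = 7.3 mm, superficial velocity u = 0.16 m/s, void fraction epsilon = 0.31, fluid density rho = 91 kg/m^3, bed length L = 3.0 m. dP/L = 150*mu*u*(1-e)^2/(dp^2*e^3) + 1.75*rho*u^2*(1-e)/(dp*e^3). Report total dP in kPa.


dp = 7.3 mm = 0.0073 m
Viscous term = 150*0.0026*0.16*(1-0.31)^2 / (0.0073^2*0.31^3) = 18713.4
Inertial term = 1.75*91*0.16^2*(1-0.31) / (0.0073*0.31^3) = 12934.8
dP/L = 18713.4 + 12934.8 = 31648.2 Pa/m
dP = 31648.2 * 3.0 / 1000 = 94.94 kPa

94.94 kPa


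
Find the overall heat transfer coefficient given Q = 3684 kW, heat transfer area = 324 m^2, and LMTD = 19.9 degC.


From Q = U*A*LMTD, U = Q / (A * LMTD)
U = 3684 / (324 * 19.9) = 3684 / 6447.6 = 0.5714

0.5714 kW/(m^2*K)


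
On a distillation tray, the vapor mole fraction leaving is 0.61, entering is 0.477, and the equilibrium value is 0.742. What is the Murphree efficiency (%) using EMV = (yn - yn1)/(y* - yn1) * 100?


Murphree vapor efficiency: EMV = (y_n - y_(n-1)) / (y*_n - y_(n-1)) * 100
EMV = (0.61 - 0.477) / (0.742 - 0.477) * 100 = 0.133 / 0.265 * 100 = 50.19

50.19 %


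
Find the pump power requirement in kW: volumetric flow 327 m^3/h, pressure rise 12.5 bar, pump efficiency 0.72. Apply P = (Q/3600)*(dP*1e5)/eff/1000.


Q = 327 / 3600 = 0.0908333 m^3/s
P = 0.0908333 * (12.5 * 1e5) / 0.72 / 1000 = 157.7

157.7 kW


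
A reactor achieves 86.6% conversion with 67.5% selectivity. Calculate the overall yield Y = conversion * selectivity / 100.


Overall yield = conversion (%) * selectivity (%) / 100
Conversion = 86.6%, Selectivity = 67.5%
Y = 86.6 * 67.5 / 100
= 58.455 %

58.455 %


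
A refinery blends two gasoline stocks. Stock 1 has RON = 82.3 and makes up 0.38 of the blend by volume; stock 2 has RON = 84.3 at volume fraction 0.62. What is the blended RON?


Linear blending: RON_blend = sum(vi * RONi)
Contribution 1: 0.38 * 82.3 = 31.274
Contribution 2: 0.62 * 84.3 = 52.266
RON_blend = 31.274 + 52.266 = 83.54

83.54


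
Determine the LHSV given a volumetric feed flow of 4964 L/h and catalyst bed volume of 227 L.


LHSV = volumetric feed rate / catalyst volume
= 4964 L/h / 227 L
= 21.87 h^-1

21.87 h^-1


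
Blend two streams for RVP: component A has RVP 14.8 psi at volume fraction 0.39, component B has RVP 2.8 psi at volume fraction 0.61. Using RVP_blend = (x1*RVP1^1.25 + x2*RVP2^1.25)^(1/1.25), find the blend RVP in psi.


Chevron index: RVP_blend = (sum xi*RVPi^1.25)^(1/1.25)
RVP^1.25 terms: 0.39 * 14.8^1.25 + 0.61 * 2.8^1.25 = 13.5306
RVP_blend = 13.5306^(1/1.25) = 8.036

8.036 psi


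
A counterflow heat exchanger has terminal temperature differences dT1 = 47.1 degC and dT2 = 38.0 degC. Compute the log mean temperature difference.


LMTD = (dT1 - dT2) / ln(dT1/dT2)
= (47.1 - 38.0) / ln(47.1 / 38.0) = 9.1 / 0.214687 = 42.39

42.39 degC


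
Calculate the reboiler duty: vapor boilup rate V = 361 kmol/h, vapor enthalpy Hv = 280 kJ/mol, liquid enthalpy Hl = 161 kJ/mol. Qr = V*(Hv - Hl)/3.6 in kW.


Qr = 361 * (280 - 161) / 3.6 = 361 * 119 / 3.6 = 11930

11930 kW


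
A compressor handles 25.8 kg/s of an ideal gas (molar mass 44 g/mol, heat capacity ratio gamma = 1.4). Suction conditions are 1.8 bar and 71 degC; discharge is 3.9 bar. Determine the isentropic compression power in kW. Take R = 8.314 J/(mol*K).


Isentropic work: W = m*(gamma/(gamma-1))*(R*T1/MW)*((P2/P1)^((gamma-1)/gamma) - 1)
T1 = 71 + 273.15 = 344.15 K
Pressure ratio = 3.9 / 1.8 = 2.16667
Exponent = (1.4 - 1)/1.4 = 0.285714
(P2/P1)^exp - 1 = 2.16667^0.285714 - 1 = 0.247213
W = 25.8 * 1.4 / 0.4 * 8.314 * 344.15 / 44 * 0.247213 = 1452

1452 kW


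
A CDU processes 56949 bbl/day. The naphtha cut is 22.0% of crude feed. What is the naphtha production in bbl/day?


Crude throughput = 56949 bbl/day
Fraction yield = 22.0%
yield = throughput * fraction / 100
yield = 56949 * 22.0 / 100 = 12528.78

12528.78 bbl/day


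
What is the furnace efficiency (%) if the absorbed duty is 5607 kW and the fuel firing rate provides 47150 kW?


Furnace efficiency = Q_absorbed / Q_fuel * 100
= 5607 / 47150 * 100 = 11.89

11.89 %


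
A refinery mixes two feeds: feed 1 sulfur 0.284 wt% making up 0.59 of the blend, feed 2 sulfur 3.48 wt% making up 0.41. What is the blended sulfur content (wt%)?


Linear sulfur blending: S_blend = x1*S1 + x2*S2
Contribution 1: 0.59 * 0.284 = 0.16756 wt%
Contribution 2: 0.41 * 3.48 = 1.4268 wt%
S_blend = 0.16756 + 1.4268 = 1.59436

1.59436 wt%


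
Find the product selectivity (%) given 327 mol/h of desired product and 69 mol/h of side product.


Selectivity = desired / (desired + undesired) * 100
Total products = 327 + 69 = 396 mol/h
S = 327 / 396 * 100
= 0.8258 * 100
= 82.58 %

82.58 %


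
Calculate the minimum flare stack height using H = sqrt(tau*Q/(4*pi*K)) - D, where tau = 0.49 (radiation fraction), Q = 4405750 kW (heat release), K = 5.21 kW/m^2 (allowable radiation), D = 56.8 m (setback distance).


tau*Q/(4*pi*K) = 0.49 * 4405750 / (4 * pi * 5.21) = 32973.8
sqrt(32973.8) = 181.587
H = 181.587 - 56.8 = 124.8

124.8 m


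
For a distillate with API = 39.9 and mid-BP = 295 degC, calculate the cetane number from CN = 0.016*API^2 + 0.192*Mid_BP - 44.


CN = 0.016 * 39.9^2 + 0.192 * 295 - 44
CN = 25.47216 + 56.64 - 44 = 38.11216

38.11216


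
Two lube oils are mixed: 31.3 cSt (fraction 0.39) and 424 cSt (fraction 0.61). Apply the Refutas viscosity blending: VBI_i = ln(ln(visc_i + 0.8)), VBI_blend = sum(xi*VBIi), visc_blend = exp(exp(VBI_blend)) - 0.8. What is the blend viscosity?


Refutas method: VBN_i = 14.534*ln(ln(visc_i + 0.8)) + 10.975, blended linearly by mass fraction; since VBN is linear in VBI_i = ln(ln(visc_i + 0.8)) and the fractions sum to 1, blend VBI directly: visc = exp(exp(VBI_blend)) - 0.8
VBI_1 = ln(ln(31.3 + 0.8)) = 1.24382
VBI_2 = ln(ln(424 + 0.8)) = 1.80033
VBI_blend = 0.39 * 1.24382 + 0.61 * 1.80033 = 1.58329
visc_blend = exp(exp(1.58329)) - 0.8 = 129.6

129.6 cSt


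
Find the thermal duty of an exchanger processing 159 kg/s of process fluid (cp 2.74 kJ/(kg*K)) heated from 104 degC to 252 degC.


Q = m_dot * cp * delta_T
delta_T = 252 - 104 = 148 K
Q = 159 * 2.74 * 148
= 435.66 * 148
= 64477.68 kW

64477.68 kW


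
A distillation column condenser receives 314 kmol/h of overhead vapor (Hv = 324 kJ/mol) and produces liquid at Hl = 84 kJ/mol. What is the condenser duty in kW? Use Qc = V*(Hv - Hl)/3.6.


Qc = 314 * (324 - 84) / 3.6 = 314 * 240 / 3.6 = 20930

20930 kW


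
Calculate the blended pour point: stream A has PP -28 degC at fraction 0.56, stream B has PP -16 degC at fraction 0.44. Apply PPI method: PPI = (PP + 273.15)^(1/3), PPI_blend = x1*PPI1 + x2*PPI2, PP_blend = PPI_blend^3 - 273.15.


PPI_1 = (-28 + 273.15)^(1/3) = 6.258601
PPI_2 = (-16 + 273.15)^(1/3) = 6.359098
PPI_blend = 0.56 * 6.258601 + 0.44 * 6.359098 = 6.30282
PP_blend = 6.30282^3 - 273.15 = 250.3829 - 273.15 = -22.77

-22.77 degC


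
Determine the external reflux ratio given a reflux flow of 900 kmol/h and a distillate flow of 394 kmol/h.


Reflux ratio definition: R = L / D (liquid returned / distillate withdrawn)
L = 900 kmol/h, D = 394 kmol/h
R = 900 / 394 = 2.284

2.284


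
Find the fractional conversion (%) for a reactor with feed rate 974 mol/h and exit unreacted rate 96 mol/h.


X = (F_in - F_out) / F_in * 100
Moles reacted = 974 - 96 = 878
X = 878 / 974 * 100
= 0.9014 * 100
= 90.14 %

90.14 %


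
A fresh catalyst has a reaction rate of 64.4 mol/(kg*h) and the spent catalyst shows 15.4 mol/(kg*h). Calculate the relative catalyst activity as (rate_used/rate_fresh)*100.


Activity (%) = (rate_used / rate_fresh) * 100
rate_used = 15.4, rate_fresh = 64.4
= (15.4 / 64.4) * 100
= 0.2391 * 100 = 23.91

23.91 %


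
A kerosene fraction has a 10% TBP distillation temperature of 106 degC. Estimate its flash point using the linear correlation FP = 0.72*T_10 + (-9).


FP = 0.72 * 106 + (-9) = 67.32

67.32 degC


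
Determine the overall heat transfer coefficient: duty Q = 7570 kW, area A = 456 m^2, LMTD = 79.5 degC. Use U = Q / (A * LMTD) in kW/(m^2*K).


From Q = U*A*LMTD, U = Q / (A * LMTD)
U = 7570 / (456 * 79.5) = 7570 / 36252 = 0.2088

0.2088 kW/(m^2*K)


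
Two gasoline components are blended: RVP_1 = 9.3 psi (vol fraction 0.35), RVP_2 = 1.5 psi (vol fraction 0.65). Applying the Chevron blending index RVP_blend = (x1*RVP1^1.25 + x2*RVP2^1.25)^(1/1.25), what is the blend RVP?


Chevron index: RVP_blend = (sum xi*RVPi^1.25)^(1/1.25)
RVP^1.25 terms: 0.35 * 9.3^1.25 + 0.65 * 1.5^1.25 = 6.76325
RVP_blend = 6.76325^(1/1.25) = 4.614

4.614 psi


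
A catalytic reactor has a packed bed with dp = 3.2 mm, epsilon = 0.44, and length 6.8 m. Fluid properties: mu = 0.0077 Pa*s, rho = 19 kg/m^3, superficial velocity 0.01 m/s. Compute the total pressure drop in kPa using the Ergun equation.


dp = 3.2 mm = 0.0032 m
Viscous term = 150*0.0077*0.01*(1-0.44)^2 / (0.0032^2*0.44^3) = 4152.41
Inertial term = 1.75*19*0.01^2*(1-0.44) / (0.0032*0.44^3) = 6.8308
dP/L = 4152.41 + 6.8308 = 4159.24 Pa/m
dP = 4159.24 * 6.8 / 1000 = 28.28 kPa

28.28 kPa


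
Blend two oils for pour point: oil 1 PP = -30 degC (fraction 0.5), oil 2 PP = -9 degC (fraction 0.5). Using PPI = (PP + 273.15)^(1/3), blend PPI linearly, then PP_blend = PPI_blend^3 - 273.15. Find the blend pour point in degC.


PPI_1 = (-30 + 273.15)^(1/3) = 6.241535
PPI_2 = (-9 + 273.15)^(1/3) = 6.416283
PPI_blend = 0.5 * 6.241535 + 0.5 * 6.416283 = 6.328909
PP_blend = 6.328909^3 - 273.15 = 253.505 - 273.15 = -19.64

-19.64 degC


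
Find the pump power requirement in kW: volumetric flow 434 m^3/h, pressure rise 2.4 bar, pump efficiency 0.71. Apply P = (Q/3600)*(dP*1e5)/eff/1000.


Q = 434 / 3600 = 0.120556 m^3/s
P = 0.120556 * (2.4 * 1e5) / 0.71 / 1000 = 40.75

40.75 kW


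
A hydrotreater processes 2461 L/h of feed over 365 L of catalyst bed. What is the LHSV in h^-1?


LHSV = volumetric feed rate / catalyst volume
= 2461 L/h / 365 L
= 6.742 h^-1

6.742 h^-1


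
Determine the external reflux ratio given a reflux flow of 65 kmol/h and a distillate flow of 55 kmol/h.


Reflux ratio definition: R = L / D (liquid returned / distillate withdrawn)
L = 65 kmol/h, D = 55 kmol/h
R = 65 / 55 = 1.182

1.182


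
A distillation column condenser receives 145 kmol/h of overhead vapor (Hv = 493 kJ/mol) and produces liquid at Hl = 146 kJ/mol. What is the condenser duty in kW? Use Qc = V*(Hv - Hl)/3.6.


Qc = 145 * (493 - 146) / 3.6 = 145 * 347 / 3.6 = 13980

13980 kW


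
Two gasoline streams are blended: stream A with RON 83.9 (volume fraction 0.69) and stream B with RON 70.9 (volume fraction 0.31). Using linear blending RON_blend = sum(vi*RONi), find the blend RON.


Linear blending: RON_blend = sum(vi * RONi)
Contribution 1: 0.69 * 83.9 = 57.891
Contribution 2: 0.31 * 70.9 = 21.979
RON_blend = 57.891 + 21.979 = 79.87

79.87


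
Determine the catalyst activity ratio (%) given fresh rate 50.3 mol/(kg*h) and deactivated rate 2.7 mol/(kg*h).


Activity (%) = (rate_used / rate_fresh) * 100
rate_used = 2.7, rate_fresh = 50.3
= (2.7 / 50.3) * 100
= 0.05368 * 100 = 5.368

5.368 %


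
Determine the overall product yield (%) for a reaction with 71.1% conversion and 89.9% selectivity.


Overall yield = conversion (%) * selectivity (%) / 100
Conversion = 71.1%, Selectivity = 89.9%
Y = 71.1 * 89.9 / 100
= 63.9189 %

63.9189 %


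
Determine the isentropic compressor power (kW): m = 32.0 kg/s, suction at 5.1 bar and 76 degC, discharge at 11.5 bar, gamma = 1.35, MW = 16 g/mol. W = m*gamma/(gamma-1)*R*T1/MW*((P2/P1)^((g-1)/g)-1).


Isentropic work: W = m*(gamma/(gamma-1))*(R*T1/MW)*((P2/P1)^((gamma-1)/gamma) - 1)
T1 = 76 + 273.15 = 349.15 K
Pressure ratio = 11.5 / 5.1 = 2.2549
Exponent = (1.35 - 1)/1.35 = 0.259259
(P2/P1)^exp - 1 = 2.2549^0.259259 - 1 = 0.234672
W = 32.0 * 1.35 / 0.35 * 8.314 * 349.15 / 16 * 0.234672 = 5255

5255 kW


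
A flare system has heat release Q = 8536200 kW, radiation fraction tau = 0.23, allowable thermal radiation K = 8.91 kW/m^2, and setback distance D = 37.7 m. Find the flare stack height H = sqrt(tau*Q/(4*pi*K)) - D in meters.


tau*Q/(4*pi*K) = 0.23 * 8536200 / (4 * pi * 8.91) = 17535
sqrt(17535) = 132.42
H = 132.42 - 37.7 = 94.72

94.72 m


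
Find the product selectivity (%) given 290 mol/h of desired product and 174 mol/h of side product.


Selectivity = desired / (desired + undesired) * 100
Total products = 290 + 174 = 464 mol/h
S = 290 / 464 * 100
= 0.6250 * 100
= 62.50 %

62.50 %


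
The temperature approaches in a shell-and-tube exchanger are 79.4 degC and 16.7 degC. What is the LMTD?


LMTD = (dT1 - dT2) / ln(dT1/dT2)
= (79.4 - 16.7) / ln(79.4 / 16.7) = 62.7 / 1.55909 = 40.22

40.22 degC


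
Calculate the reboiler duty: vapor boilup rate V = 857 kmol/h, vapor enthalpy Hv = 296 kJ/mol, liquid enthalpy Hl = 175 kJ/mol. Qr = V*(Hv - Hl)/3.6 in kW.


Qr = 857 * (296 - 175) / 3.6 = 857 * 121 / 3.6 = 28800

28800 kW


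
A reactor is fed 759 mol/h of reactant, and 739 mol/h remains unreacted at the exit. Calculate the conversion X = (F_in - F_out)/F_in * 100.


X = (F_in - F_out) / F_in * 100
Moles reacted = 759 - 739 = 20
X = 20 / 759 * 100
= 0.02635 * 100
= 2.635 %

2.635 %


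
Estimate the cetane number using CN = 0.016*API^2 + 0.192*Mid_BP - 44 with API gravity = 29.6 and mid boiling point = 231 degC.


CN = 0.016 * 29.6^2 + 0.192 * 231 - 44
CN = 14.01856 + 44.352 - 44 = 14.37056

14.37056


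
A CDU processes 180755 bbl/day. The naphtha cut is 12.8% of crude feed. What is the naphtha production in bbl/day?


Crude throughput = 180755 bbl/day
Fraction yield = 12.8%
yield = throughput * fraction / 100
yield = 180755 * 12.8 / 100 = 23136.64

23136.64 bbl/day


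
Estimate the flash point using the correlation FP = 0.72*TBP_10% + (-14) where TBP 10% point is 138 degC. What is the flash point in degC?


FP = 0.72 * 138 + (-14) = 85.36

85.36 degC


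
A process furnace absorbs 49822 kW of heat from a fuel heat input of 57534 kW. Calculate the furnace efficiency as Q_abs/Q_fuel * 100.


Furnace efficiency = Q_absorbed / Q_fuel * 100
= 49822 / 57534 * 100 = 86.60

86.60 %


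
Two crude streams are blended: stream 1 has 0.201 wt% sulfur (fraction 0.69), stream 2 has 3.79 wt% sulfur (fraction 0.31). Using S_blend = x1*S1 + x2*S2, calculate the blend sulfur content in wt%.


Linear sulfur blending: S_blend = x1*S1 + x2*S2
Contribution 1: 0.69 * 0.201 = 0.13869 wt%
Contribution 2: 0.31 * 3.79 = 1.1749 wt%
S_blend = 0.13869 + 1.1749 = 1.31359

1.31359 wt%


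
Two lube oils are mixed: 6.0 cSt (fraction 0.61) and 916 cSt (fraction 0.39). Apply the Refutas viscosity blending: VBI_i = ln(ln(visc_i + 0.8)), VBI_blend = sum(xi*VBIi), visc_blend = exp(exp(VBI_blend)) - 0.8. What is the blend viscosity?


Refutas method: VBN_i = 14.534*ln(ln(visc_i + 0.8)) + 10.975, blended linearly by mass fraction; since VBN is linear in VBI_i = ln(ln(visc_i + 0.8)) and the fractions sum to 1, blend VBI directly: visc = exp(exp(VBI_blend)) - 0.8
VBI_1 = ln(ln(6.0 + 0.8)) = 0.650721
VBI_2 = ln(ln(916 + 0.8)) = 1.91999
VBI_blend = 0.61 * 0.650721 + 0.39 * 1.91999 = 1.14574
visc_blend = exp(exp(1.14574)) - 0.8 = 22.41

22.41 cSt


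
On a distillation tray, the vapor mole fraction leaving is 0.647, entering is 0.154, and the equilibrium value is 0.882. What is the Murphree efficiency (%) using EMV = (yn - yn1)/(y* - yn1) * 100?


Murphree vapor efficiency: EMV = (y_n - y_(n-1)) / (y*_n - y_(n-1)) * 100
EMV = (0.647 - 0.154) / (0.882 - 0.154) * 100 = 0.493 / 0.728 * 100 = 67.72

67.72 %


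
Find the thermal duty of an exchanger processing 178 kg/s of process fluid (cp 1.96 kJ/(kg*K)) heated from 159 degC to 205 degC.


Q = m_dot * cp * delta_T
delta_T = 205 - 159 = 46 K
Q = 178 * 1.96 * 46
= 348.88 * 46
= 16048.48 kW

16048.48 kW


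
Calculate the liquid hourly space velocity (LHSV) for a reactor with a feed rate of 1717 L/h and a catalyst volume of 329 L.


LHSV = volumetric feed rate / catalyst volume
= 1717 L/h / 329 L
= 5.219 h^-1

5.219 h^-1


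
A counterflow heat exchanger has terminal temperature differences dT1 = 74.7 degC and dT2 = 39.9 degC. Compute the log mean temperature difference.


LMTD = (dT1 - dT2) / ln(dT1/dT2)
= (74.7 - 39.9) / ln(74.7 / 39.9) = 34.8 / 0.627104 = 55.49

55.49 degC


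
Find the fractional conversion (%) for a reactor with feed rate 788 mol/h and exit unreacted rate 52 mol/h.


X = (F_in - F_out) / F_in * 100
Moles reacted = 788 - 52 = 736
X = 736 / 788 * 100
= 0.9340 * 100
= 93.40 %

93.40 %


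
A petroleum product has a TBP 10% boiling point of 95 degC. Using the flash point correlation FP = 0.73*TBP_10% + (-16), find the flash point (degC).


FP = 0.73 * 95 + (-16) = 53.35

53.35 degC


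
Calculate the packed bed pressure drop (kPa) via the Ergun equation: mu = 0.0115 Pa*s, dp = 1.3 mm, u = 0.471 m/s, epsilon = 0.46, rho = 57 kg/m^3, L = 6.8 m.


dp = 1.3 mm = 0.0013 m
Viscous term = 150*0.0115*0.471*(1-0.46)^2 / (0.0013^2*0.46^3) = 1440250
Inertial term = 1.75*57*0.471^2*(1-0.46) / (0.0013*0.46^3) = 94434.7
dP/L = 1440250 + 94434.7 = 1534680 Pa/m
dP = 1534680 * 6.8 / 1000 = 10440 kPa

10440 kPa


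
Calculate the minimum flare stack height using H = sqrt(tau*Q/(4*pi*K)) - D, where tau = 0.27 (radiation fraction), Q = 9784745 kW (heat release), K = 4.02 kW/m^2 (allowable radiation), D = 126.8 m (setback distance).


tau*Q/(4*pi*K) = 0.27 * 9784745 / (4 * pi * 4.02) = 52297.1
sqrt(52297.1) = 228.686
H = 228.686 - 126.8 = 101.9

101.9 m


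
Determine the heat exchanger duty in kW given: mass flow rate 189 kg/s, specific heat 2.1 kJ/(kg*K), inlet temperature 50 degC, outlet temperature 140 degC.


Q = m_dot * cp * delta_T
delta_T = 140 - 50 = 90 K
Q = 189 * 2.1 * 90
= 396.9 * 90
= 35721 kW

35721 kW


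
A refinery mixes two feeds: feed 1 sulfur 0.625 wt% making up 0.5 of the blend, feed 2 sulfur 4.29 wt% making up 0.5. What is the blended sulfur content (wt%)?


Linear sulfur blending: S_blend = x1*S1 + x2*S2
Contribution 1: 0.5 * 0.625 = 0.3125 wt%
Contribution 2: 0.5 * 4.29 = 2.145 wt%
S_blend = 0.3125 + 2.145 = 2.4575

2.4575 wt%


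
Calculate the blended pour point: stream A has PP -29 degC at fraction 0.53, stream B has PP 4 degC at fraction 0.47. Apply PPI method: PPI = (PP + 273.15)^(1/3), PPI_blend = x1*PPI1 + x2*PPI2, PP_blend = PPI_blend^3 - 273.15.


PPI_1 = (-29 + 273.15)^(1/3) = 6.25008
PPI_2 = (4 + 273.15)^(1/3) = 6.51986
PPI_blend = 0.53 * 6.25008 + 0.47 * 6.51986 = 6.376877
PP_blend = 6.376877^3 - 273.15 = 259.3129 - 273.15 = -13.84

-13.84 degC


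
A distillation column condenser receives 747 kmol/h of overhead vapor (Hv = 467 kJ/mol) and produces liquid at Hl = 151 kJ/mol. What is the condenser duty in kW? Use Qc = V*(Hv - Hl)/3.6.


Qc = 747 * (467 - 151) / 3.6 = 747 * 316 / 3.6 = 65570

65570 kW


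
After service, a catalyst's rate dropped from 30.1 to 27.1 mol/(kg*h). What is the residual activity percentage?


Activity (%) = (rate_used / rate_fresh) * 100
rate_used = 27.1, rate_fresh = 30.1
= (27.1 / 30.1) * 100
= 0.9003 * 100 = 90.03

90.03 %


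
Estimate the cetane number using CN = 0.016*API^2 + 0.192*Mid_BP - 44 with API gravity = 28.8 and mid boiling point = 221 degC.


CN = 0.016 * 28.8^2 + 0.192 * 221 - 44
CN = 13.27104 + 42.432 - 44 = 11.70304

11.70304


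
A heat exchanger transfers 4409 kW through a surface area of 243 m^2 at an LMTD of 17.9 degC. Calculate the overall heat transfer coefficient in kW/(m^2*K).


From Q = U*A*LMTD, U = Q / (A * LMTD)
U = 4409 / (243 * 17.9) = 4409 / 4349.7 = 1.014

1.014 kW/(m^2*K)


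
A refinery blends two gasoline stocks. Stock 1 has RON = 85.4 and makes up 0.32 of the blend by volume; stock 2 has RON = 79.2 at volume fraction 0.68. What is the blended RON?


Linear blending: RON_blend = sum(vi * RONi)
Contribution 1: 0.32 * 85.4 = 27.328
Contribution 2: 0.68 * 79.2 = 53.856
RON_blend = 27.328 + 53.856 = 81.184

81.184


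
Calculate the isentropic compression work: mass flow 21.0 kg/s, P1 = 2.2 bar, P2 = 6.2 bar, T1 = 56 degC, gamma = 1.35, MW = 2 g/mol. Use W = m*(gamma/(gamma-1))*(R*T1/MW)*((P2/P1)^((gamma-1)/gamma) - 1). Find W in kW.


Isentropic work: W = m*(gamma/(gamma-1))*(R*T1/MW)*((P2/P1)^((gamma-1)/gamma) - 1)
T1 = 56 + 273.15 = 329.15 K
Pressure ratio = 6.2 / 2.2 = 2.81818
Exponent = (1.35 - 1)/1.35 = 0.259259
(P2/P1)^exp - 1 = 2.81818^0.259259 - 1 = 0.308153
W = 21.0 * 1.35 / 0.35 * 8.314 * 329.15 / 2 * 0.308153 = 34150

34150 kW


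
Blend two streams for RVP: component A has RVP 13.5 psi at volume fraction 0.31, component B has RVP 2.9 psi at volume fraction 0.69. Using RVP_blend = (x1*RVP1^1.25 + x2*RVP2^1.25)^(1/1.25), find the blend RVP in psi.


Chevron index: RVP_blend = (sum xi*RVPi^1.25)^(1/1.25)
RVP^1.25 terms: 0.31 * 13.5^1.25 + 0.69 * 2.9^1.25 = 10.6332
RVP_blend = 10.6332^(1/1.25) = 6.627

6.627 psi


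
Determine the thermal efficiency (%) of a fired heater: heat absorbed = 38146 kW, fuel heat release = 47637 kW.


Furnace efficiency = Q_absorbed / Q_fuel * 100
= 38146 / 47637 * 100 = 80.08

80.08 %


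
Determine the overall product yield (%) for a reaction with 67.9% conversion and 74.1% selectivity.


Overall yield = conversion (%) * selectivity (%) / 100
Conversion = 67.9%, Selectivity = 74.1%
Y = 67.9 * 74.1 / 100
= 50.3139 %

50.3139 %


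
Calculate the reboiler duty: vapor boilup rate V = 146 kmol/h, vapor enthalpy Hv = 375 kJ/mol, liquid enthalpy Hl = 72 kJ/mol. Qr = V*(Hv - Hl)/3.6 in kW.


Qr = 146 * (375 - 72) / 3.6 = 146 * 303 / 3.6 = 12290

12290 kW


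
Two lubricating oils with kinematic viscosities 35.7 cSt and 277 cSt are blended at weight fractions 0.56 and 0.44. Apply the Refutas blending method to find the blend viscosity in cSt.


Refutas method: VBN_i = 14.534*ln(ln(visc_i + 0.8)) + 10.975, blended linearly by mass fraction; since VBN is linear in VBI_i = ln(ln(visc_i + 0.8)) and the fractions sum to 1, blend VBI directly: visc = exp(exp(VBI_blend)) - 0.8
VBI_1 = ln(ln(35.7 + 0.8)) = 1.28019
VBI_2 = ln(ln(277 + 0.8)) = 1.72756
VBI_blend = 0.56 * 1.28019 + 0.44 * 1.72756 = 1.47703
visc_blend = exp(exp(1.47703)) - 0.8 = 79.03

79.03 cSt


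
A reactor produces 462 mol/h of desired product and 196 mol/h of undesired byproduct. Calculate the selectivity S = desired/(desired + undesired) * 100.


Selectivity = desired / (desired + undesired) * 100
Total products = 462 + 196 = 658 mol/h
S = 462 / 658 * 100
= 0.7021 * 100
= 70.21 %

70.21 %


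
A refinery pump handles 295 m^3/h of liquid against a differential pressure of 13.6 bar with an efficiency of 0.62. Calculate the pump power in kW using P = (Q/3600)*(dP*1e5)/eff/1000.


Q = 295 / 3600 = 0.0819444 m^3/s
P = 0.0819444 * (13.6 * 1e5) / 0.62 / 1000 = 179.7

179.7 kW


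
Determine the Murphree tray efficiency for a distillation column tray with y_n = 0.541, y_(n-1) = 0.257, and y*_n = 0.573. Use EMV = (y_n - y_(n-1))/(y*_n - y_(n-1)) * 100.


Murphree vapor efficiency: EMV = (y_n - y_(n-1)) / (y*_n - y_(n-1)) * 100
EMV = (0.541 - 0.257) / (0.573 - 0.257) * 100 = 0.284 / 0.316 * 100 = 89.87

89.87 %


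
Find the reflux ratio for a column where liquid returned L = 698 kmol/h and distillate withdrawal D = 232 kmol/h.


Reflux ratio definition: R = L / D (liquid returned / distillate withdrawn)
L = 698 kmol/h, D = 232 kmol/h
R = 698 / 232 = 3.009

3.009


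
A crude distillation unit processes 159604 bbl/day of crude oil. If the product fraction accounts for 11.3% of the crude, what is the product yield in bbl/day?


Crude throughput = 159604 bbl/day
Fraction yield = 11.3%
yield = throughput * fraction / 100
yield = 159604 * 11.3 / 100 = 18035.252

18035.252 bbl/day


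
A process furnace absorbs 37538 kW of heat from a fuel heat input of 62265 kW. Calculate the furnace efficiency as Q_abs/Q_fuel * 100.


Furnace efficiency = Q_absorbed / Q_fuel * 100
= 37538 / 62265 * 100 = 60.29

60.29 %


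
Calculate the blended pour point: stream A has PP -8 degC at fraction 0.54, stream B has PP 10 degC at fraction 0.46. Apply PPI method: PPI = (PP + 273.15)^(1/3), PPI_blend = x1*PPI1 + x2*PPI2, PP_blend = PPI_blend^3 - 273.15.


PPI_1 = (-8 + 273.15)^(1/3) = 6.42437
PPI_2 = (10 + 273.15)^(1/3) = 6.566574
PPI_blend = 0.54 * 6.42437 + 0.46 * 6.566574 = 6.489784
PP_blend = 6.489784^3 - 273.15 = 273.3322 - 273.15 = 0.18

0.18 degC


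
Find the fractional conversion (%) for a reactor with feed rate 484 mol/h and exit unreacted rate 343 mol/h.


X = (F_in - F_out) / F_in * 100
Moles reacted = 484 - 343 = 141
X = 141 / 484 * 100
= 0.2913 * 100
= 29.13 %

29.13 %


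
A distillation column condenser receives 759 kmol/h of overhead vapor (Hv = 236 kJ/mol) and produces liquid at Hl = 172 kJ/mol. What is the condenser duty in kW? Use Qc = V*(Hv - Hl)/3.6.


Qc = 759 * (236 - 172) / 3.6 = 759 * 64 / 3.6 = 13490

13490 kW


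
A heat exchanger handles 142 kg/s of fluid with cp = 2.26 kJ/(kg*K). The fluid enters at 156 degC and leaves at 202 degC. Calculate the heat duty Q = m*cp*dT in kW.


Q = m_dot * cp * delta_T
delta_T = 202 - 156 = 46 K
Q = 142 * 2.26 * 46
= 320.92 * 46
= 14762.32 kW

14762.32 kW


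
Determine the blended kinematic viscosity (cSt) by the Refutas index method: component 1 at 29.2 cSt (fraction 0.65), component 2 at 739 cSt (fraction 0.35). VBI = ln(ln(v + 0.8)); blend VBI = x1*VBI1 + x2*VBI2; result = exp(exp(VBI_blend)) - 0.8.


Refutas method: VBN_i = 14.534*ln(ln(visc_i + 0.8)) + 10.975, blended linearly by mass fraction; since VBN is linear in VBI_i = ln(ln(visc_i + 0.8)) and the fractions sum to 1, blend VBI directly: visc = exp(exp(VBI_blend)) - 0.8
VBI_1 = ln(ln(29.2 + 0.8)) = 1.22413
VBI_2 = ln(ln(739 + 0.8)) = 1.88804
VBI_blend = 0.65 * 1.22413 + 0.35 * 1.88804 = 1.4565
visc_blend = exp(exp(1.4565)) - 0.8 = 72.23

72.23 cSt


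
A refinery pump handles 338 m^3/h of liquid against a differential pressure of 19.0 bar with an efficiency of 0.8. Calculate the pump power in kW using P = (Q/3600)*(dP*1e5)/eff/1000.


Q = 338 / 3600 = 0.0938889 m^3/s
P = 0.0938889 * (19.0 * 1e5) / 0.8 / 1000 = 223.0

223.0 kW


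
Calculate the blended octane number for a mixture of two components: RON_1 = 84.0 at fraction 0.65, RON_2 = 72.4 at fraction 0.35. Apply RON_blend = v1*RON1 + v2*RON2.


Linear blending: RON_blend = sum(vi * RONi)
Contribution 1: 0.65 * 84.0 = 54.6
Contribution 2: 0.35 * 72.4 = 25.34
RON_blend = 54.6 + 25.34 = 79.94

79.94


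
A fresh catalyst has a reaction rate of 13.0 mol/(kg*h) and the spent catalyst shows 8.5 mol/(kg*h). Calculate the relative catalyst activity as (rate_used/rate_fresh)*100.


Activity (%) = (rate_used / rate_fresh) * 100
rate_used = 8.5, rate_fresh = 13.0
= (8.5 / 13.0) * 100
= 0.6538 * 100 = 65.38

65.38 %


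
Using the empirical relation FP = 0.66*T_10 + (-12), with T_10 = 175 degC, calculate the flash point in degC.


FP = 0.66 * 175 + (-12) = 103.5

103.5 degC


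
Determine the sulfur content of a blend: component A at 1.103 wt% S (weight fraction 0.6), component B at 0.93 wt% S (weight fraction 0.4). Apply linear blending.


Linear sulfur blending: S_blend = x1*S1 + x2*S2
Contribution 1: 0.6 * 1.103 = 0.6618 wt%
Contribution 2: 0.4 * 0.93 = 0.372 wt%
S_blend = 0.6618 + 0.372 = 1.0338

1.0338 wt%


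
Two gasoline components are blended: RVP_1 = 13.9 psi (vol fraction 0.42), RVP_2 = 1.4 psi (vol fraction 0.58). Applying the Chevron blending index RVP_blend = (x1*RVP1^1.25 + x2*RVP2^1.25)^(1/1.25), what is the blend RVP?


Chevron index: RVP_blend = (sum xi*RVPi^1.25)^(1/1.25)
RVP^1.25 terms: 0.42 * 13.9^1.25 + 0.58 * 1.4^1.25 = 12.1557
RVP_blend = 12.1557^(1/1.25) = 7.376

7.376 psi


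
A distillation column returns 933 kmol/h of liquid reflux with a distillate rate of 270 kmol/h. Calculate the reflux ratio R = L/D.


Reflux ratio definition: R = L / D (liquid returned / distillate withdrawn)
L = 933 kmol/h, D = 270 kmol/h
R = 933 / 270 = 3.456

3.456


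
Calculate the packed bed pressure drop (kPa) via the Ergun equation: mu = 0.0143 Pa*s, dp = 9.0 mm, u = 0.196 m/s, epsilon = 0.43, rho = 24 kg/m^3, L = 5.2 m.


dp = 9.0 mm = 0.009 m
Viscous term = 150*0.0143*0.196*(1-0.43)^2 / (0.009^2*0.43^3) = 21210.1
Inertial term = 1.75*24*0.196^2*(1-0.43) / (0.009*0.43^3) = 1285.25
dP/L = 21210.1 + 1285.25 = 22495.3 Pa/m
dP = 22495.3 * 5.2 / 1000 = 117.0 kPa

117.0 kPa


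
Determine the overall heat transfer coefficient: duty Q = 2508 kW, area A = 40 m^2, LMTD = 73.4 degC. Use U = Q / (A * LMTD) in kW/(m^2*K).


From Q = U*A*LMTD, U = Q / (A * LMTD)
U = 2508 / (40 * 73.4) = 2508 / 2936 = 0.8542

0.8542 kW/(m^2*K)


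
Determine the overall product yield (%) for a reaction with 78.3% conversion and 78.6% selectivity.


Overall yield = conversion (%) * selectivity (%) / 100
Conversion = 78.3%, Selectivity = 78.6%
Y = 78.3 * 78.6 / 100
= 61.5438 %

61.5438 %


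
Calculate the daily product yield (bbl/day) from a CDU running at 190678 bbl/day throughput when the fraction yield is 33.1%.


Crude throughput = 190678 bbl/day
Fraction yield = 33.1%
yield = throughput * fraction / 100
yield = 190678 * 33.1 / 100 = 63114.418

63114.418 bbl/day


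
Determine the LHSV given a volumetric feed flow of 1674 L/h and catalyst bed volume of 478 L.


LHSV = volumetric feed rate / catalyst volume
= 1674 L/h / 478 L
= 3.502 h^-1

3.502 h^-1


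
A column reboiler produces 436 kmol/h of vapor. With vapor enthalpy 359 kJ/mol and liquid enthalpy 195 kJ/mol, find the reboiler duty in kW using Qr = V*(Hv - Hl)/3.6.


Qr = 436 * (359 - 195) / 3.6 = 436 * 164 / 3.6 = 19860

19860 kW


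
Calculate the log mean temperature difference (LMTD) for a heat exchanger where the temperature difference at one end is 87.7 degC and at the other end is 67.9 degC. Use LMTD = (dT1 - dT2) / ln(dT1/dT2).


LMTD = (dT1 - dT2) / ln(dT1/dT2)
= (87.7 - 67.9) / ln(87.7 / 67.9) = 19.8 / 0.255886 = 77.38

77.38 degC


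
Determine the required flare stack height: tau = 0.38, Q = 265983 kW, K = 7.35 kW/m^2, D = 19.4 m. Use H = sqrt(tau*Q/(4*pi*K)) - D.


tau*Q/(4*pi*K) = 0.38 * 265983 / (4 * pi * 7.35) = 1094.31
sqrt(1094.31) = 33.0804
H = 33.0804 - 19.4 = 13.68

13.68 m


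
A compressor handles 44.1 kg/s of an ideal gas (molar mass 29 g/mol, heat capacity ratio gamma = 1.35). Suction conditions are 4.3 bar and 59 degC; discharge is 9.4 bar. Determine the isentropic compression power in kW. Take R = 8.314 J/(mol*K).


Isentropic work: W = m*(gamma/(gamma-1))*(R*T1/MW)*((P2/P1)^((gamma-1)/gamma) - 1)
T1 = 59 + 273.15 = 332.15 K
Pressure ratio = 9.4 / 4.3 = 2.18605
Exponent = (1.35 - 1)/1.35 = 0.259259
(P2/P1)^exp - 1 = 2.18605^0.259259 - 1 = 0.224785
W = 44.1 * 1.35 / 0.35 * 8.314 * 332.15 / 29 * 0.224785 = 3641

3641 kW


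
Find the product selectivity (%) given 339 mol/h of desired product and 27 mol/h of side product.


Selectivity = desired / (desired + undesired) * 100
Total products = 339 + 27 = 366 mol/h
S = 339 / 366 * 100
= 0.9262 * 100
= 92.62 %

92.62 %


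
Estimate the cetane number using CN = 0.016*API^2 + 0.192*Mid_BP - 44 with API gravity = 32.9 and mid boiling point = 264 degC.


CN = 0.016 * 32.9^2 + 0.192 * 264 - 44
CN = 17.31856 + 50.688 - 44 = 24.00656

24.00656


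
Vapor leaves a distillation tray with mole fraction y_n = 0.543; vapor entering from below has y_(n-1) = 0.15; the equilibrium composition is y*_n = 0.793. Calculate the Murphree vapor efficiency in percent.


Murphree vapor efficiency: EMV = (y_n - y_(n-1)) / (y*_n - y_(n-1)) * 100
EMV = (0.543 - 0.15) / (0.793 - 0.15) * 100 = 0.393 / 0.643 * 100 = 61.12

61.12 %


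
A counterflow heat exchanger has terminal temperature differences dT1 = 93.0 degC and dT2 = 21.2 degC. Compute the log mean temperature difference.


LMTD = (dT1 - dT2) / ln(dT1/dT2)
= (93.0 - 21.2) / ln(93.0 / 21.2) = 71.8 / 1.4786 = 48.56

48.56 degC
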